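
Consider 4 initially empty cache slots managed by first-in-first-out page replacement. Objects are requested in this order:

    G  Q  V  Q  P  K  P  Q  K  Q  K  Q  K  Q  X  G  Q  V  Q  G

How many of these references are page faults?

G: miss, frames {G}
Q: miss, frames {G,Q}
V: miss, frames {G,Q,V}
Q: hit
P: miss, frames {G,Q,V,P}
K: miss, evict G, frames {Q,V,P,K}
P: hit
Q: hit
K: hit
Q: hit
K: hit
Q: hit
K: hit
Q: hit
X: miss, evict Q, frames {V,P,K,X}
G: miss, evict V, frames {P,K,X,G}
Q: miss, evict P, frames {K,X,G,Q}
V: miss, evict K, frames {X,G,Q,V}
Q: hit
G: hit
Page faults: 9.

9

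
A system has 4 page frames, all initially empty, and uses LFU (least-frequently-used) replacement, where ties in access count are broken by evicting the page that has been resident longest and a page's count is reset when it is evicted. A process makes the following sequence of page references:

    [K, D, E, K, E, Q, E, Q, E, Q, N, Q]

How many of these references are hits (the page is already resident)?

K -> fault, frames (K)
D -> fault, frames (K D)
E -> fault, frames (K D E)
K -> hit
E -> hit
Q -> fault, frames (K D E Q)
E -> hit
Q -> hit
E -> hit
Q -> hit
N -> fault, evict D, frames (K E Q N)
Q -> hit
Hits: 7.

7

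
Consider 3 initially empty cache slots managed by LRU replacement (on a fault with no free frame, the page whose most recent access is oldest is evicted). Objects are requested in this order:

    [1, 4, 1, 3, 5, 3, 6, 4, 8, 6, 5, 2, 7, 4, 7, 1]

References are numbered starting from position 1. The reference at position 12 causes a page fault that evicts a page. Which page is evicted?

8

pos 1: 1 → fault, frames [1]
pos 2: 4 → fault, frames [1, 4]
pos 3: 1 → hit
pos 4: 3 → fault, frames [4, 1, 3]
pos 5: 5 → fault, evict 4, frames [1, 3, 5]
pos 6: 3 → hit
pos 7: 6 → fault, evict 1, frames [5, 3, 6]
pos 8: 4 → fault, evict 5, frames [3, 6, 4]
pos 9: 8 → fault, evict 3, frames [6, 4, 8]
pos 10: 6 → hit
pos 11: 5 → fault, evict 4, frames [8, 6, 5]
pos 12: 2 → fault, evict 8, frames [6, 5, 2]
At position 12, page 8 is evicted.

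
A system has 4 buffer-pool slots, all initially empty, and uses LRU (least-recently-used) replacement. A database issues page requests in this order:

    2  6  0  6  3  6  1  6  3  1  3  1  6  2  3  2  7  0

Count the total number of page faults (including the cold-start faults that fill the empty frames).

8

2: miss, frames (2)
6: miss, frames (2 6)
0: miss, frames (2 6 0)
6: hit
3: miss, frames (2 0 6 3)
6: hit
1: miss, evict 2, frames (0 3 6 1)
6: hit
3: hit
1: hit
3: hit
1: hit
6: hit
2: miss, evict 0, frames (3 1 6 2)
3: hit
2: hit
7: miss, evict 1, frames (6 3 2 7)
0: miss, evict 6, frames (3 2 7 0)
Page faults: 8.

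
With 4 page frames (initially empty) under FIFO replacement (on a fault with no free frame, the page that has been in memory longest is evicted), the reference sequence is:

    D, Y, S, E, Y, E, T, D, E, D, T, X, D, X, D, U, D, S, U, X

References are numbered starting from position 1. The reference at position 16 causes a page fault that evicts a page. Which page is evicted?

E

pos 1: D → fault, frames {D}
pos 2: Y → fault, frames {D,Y}
pos 3: S → fault, frames {D,Y,S}
pos 4: E → fault, frames {D,Y,S,E}
pos 5: Y → hit
pos 6: E → hit
pos 7: T → fault, evict D, frames {Y,S,E,T}
pos 8: D → fault, evict Y, frames {S,E,T,D}
pos 9: E → hit
pos 10: D → hit
pos 11: T → hit
pos 12: X → fault, evict S, frames {E,T,D,X}
pos 13: D → hit
pos 14: X → hit
pos 15: D → hit
pos 16: U → fault, evict E, frames {T,D,X,U}
At position 16, page E is evicted.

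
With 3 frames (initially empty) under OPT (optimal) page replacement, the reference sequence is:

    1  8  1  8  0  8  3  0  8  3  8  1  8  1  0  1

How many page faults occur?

5

1 → fault, frames {1}
8 → fault, frames {1,8}
1 → hit
8 → hit
0 → fault, frames {1,8,0}
8 → hit
3 → fault, evict 1, frames {8,0,3}
0 → hit
8 → hit
3 → hit
8 → hit
1 → fault, evict 3, frames {8,0,1}
8 → hit
1 → hit
0 → hit
1 → hit
Page faults: 5.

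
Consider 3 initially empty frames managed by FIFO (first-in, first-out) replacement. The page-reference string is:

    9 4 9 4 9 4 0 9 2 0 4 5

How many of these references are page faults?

5

9 → fault, frames [9]
4 → fault, frames [9, 4]
9 → hit
4 → hit
9 → hit
4 → hit
0 → fault, frames [9, 4, 0]
9 → hit
2 → fault, evict 9, frames [4, 0, 2]
0 → hit
4 → hit
5 → fault, evict 4, frames [0, 2, 5]
Page faults: 5.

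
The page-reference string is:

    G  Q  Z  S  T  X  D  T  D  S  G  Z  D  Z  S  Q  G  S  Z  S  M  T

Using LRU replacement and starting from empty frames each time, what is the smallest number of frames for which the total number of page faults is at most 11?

f=1: 22 faults
f=2: 19 faults
f=3: 17 faults
f=4: 13 faults
f=5: 12 faults
f=6: 11 faults
f=7: 8 faults
f=8: 8 faults
Smallest f with faults ≤ 11 is 6.

6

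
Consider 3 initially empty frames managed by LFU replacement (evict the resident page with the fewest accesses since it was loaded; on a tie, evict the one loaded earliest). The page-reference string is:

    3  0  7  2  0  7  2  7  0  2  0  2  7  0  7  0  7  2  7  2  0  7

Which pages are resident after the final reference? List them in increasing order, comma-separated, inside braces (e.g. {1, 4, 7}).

{0, 2, 7}

3 → fault, frames {3}
0 → fault, frames {3,0}
7 → fault, frames {3,0,7}
2 → fault, evict 3, frames {0,7,2}
0 → hit
7 → hit
2 → hit
7 → hit
0 → hit
2 → hit
0 → hit
2 → hit
7 → hit
0 → hit
7 → hit
0 → hit
7 → hit
2 → hit
7 → hit
2 → hit
0 → hit
7 → hit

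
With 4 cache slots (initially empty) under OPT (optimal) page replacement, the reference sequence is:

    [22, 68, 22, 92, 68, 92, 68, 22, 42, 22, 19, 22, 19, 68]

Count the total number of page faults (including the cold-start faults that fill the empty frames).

22: fault, frames [22]
68: fault, frames [22, 68]
22: hit
92: fault, frames [22, 68, 92]
68: hit
92: hit
68: hit
22: hit
42: fault, frames [22, 68, 92, 42]
22: hit
19: fault, evict 42, frames [22, 68, 92, 19]
22: hit
19: hit
68: hit
Page faults: 5.

5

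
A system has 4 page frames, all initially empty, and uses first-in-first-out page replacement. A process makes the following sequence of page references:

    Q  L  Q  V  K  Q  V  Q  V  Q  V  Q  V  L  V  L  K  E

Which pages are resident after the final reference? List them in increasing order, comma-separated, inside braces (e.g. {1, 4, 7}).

{E, K, L, V}

Q: miss, frames (Q)
L: miss, frames (Q L)
Q: hit
V: miss, frames (Q L V)
K: miss, frames (Q L V K)
Q: hit
V: hit
Q: hit
V: hit
Q: hit
V: hit
Q: hit
V: hit
L: hit
V: hit
L: hit
K: hit
E: miss, evict Q, frames (L V K E)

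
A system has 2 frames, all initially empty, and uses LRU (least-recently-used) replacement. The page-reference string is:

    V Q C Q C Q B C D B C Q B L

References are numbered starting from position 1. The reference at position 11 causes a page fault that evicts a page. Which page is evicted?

pos 1: V → miss, frames [V]
pos 2: Q → miss, frames [V, Q]
pos 3: C → miss, evict V, frames [Q, C]
pos 4: Q → hit
pos 5: C → hit
pos 6: Q → hit
pos 7: B → miss, evict C, frames [Q, B]
pos 8: C → miss, evict Q, frames [B, C]
pos 9: D → miss, evict B, frames [C, D]
pos 10: B → miss, evict C, frames [D, B]
pos 11: C → miss, evict D, frames [B, C]
At position 11, page D is evicted.

D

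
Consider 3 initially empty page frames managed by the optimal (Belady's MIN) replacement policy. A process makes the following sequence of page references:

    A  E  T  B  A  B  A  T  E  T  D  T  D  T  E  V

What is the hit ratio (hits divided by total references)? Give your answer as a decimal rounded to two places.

0.56

A -> miss, frames (A)
E -> miss, frames (A E)
T -> miss, frames (A E T)
B -> miss, evict E, frames (A T B)
A -> hit
B -> hit
A -> hit
T -> hit
E -> miss, evict B, frames (A T E)
T -> hit
D -> miss, evict A, frames (T E D)
T -> hit
D -> hit
T -> hit
E -> hit
V -> miss, evict D, frames (T E V)
Hits: 9 of 16 references → 9/16 = 0.5625.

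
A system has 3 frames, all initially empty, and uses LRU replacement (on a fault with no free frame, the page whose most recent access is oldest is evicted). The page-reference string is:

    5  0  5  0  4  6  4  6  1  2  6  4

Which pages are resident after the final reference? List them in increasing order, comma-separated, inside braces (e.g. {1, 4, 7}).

{2, 4, 6}

5 → fault, frames (5)
0 → fault, frames (5 0)
5 → hit
0 → hit
4 → fault, frames (5 0 4)
6 → fault, evict 5, frames (0 4 6)
4 → hit
6 → hit
1 → fault, evict 0, frames (4 6 1)
2 → fault, evict 4, frames (6 1 2)
6 → hit
4 → fault, evict 1, frames (2 6 4)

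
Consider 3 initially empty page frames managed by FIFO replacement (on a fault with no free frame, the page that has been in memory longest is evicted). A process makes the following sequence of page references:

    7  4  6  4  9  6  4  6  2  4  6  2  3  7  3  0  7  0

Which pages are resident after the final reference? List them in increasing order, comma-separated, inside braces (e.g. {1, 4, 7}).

7 → fault, frames [7]
4 → fault, frames [7, 4]
6 → fault, frames [7, 4, 6]
4 → hit
9 → fault, evict 7, frames [4, 6, 9]
6 → hit
4 → hit
6 → hit
2 → fault, evict 4, frames [6, 9, 2]
4 → fault, evict 6, frames [9, 2, 4]
6 → fault, evict 9, frames [2, 4, 6]
2 → hit
3 → fault, evict 2, frames [4, 6, 3]
7 → fault, evict 4, frames [6, 3, 7]
3 → hit
0 → fault, evict 6, frames [3, 7, 0]
7 → hit
0 → hit

{0, 3, 7}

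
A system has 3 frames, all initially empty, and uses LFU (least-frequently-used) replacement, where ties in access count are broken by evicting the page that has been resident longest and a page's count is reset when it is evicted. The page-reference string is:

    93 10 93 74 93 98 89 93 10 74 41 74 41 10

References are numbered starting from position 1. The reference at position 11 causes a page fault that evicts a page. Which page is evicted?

10

pos 1: 93 -> fault, frames [93]
pos 2: 10 -> fault, frames [93, 10]
pos 3: 93 -> hit
pos 4: 74 -> fault, frames [93, 10, 74]
pos 5: 93 -> hit
pos 6: 98 -> fault, evict 10, frames [93, 74, 98]
pos 7: 89 -> fault, evict 74, frames [93, 98, 89]
pos 8: 93 -> hit
pos 9: 10 -> fault, evict 98, frames [93, 89, 10]
pos 10: 74 -> fault, evict 89, frames [93, 10, 74]
pos 11: 41 -> fault, evict 10, frames [93, 74, 41]
At position 11, page 10 is evicted.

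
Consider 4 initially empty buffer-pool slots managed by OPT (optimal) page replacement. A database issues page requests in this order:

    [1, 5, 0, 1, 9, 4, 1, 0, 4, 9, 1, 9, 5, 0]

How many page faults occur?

1 -> fault, frames (1)
5 -> fault, frames (1 5)
0 -> fault, frames (1 5 0)
1 -> hit
9 -> fault, frames (1 5 0 9)
4 -> fault, evict 5, frames (1 0 9 4)
1 -> hit
0 -> hit
4 -> hit
9 -> hit
1 -> hit
9 -> hit
5 -> fault, evict 4, frames (1 0 9 5)
0 -> hit
Page faults: 6.

6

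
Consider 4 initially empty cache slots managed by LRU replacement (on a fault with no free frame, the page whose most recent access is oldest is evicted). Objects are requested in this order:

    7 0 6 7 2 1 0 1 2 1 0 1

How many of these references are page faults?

7 → miss, frames (7)
0 → miss, frames (7 0)
6 → miss, frames (7 0 6)
7 → hit
2 → miss, frames (0 6 7 2)
1 → miss, evict 0, frames (6 7 2 1)
0 → miss, evict 6, frames (7 2 1 0)
1 → hit
2 → hit
1 → hit
0 → hit
1 → hit
Page faults: 6.

6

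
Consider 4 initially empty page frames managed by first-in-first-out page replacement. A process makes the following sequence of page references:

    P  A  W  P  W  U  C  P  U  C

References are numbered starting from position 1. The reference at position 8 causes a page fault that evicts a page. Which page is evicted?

pos 1: P: miss, frames [P]
pos 2: A: miss, frames [P, A]
pos 3: W: miss, frames [P, A, W]
pos 4: P: hit
pos 5: W: hit
pos 6: U: miss, frames [P, A, W, U]
pos 7: C: miss, evict P, frames [A, W, U, C]
pos 8: P: miss, evict A, frames [W, U, C, P]
At position 8, page A is evicted.

A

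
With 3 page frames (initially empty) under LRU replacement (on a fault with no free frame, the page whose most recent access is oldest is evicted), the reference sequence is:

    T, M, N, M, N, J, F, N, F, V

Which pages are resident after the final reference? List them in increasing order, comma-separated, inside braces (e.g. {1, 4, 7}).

{F, N, V}

T -> miss, frames {T}
M -> miss, frames {T,M}
N -> miss, frames {T,M,N}
M -> hit
N -> hit
J -> miss, evict T, frames {M,N,J}
F -> miss, evict M, frames {N,J,F}
N -> hit
F -> hit
V -> miss, evict J, frames {N,F,V}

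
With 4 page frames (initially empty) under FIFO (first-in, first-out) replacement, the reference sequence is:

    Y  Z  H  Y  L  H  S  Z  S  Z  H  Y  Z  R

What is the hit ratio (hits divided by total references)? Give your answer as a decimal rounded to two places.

0.43

Y → fault, frames {Y}
Z → fault, frames {Y,Z}
H → fault, frames {Y,Z,H}
Y → hit
L → fault, frames {Y,Z,H,L}
H → hit
S → fault, evict Y, frames {Z,H,L,S}
Z → hit
S → hit
Z → hit
H → hit
Y → fault, evict Z, frames {H,L,S,Y}
Z → fault, evict H, frames {L,S,Y,Z}
R → fault, evict L, frames {S,Y,Z,R}
Hits: 6 of 14 references → 6/14 = 0.4286.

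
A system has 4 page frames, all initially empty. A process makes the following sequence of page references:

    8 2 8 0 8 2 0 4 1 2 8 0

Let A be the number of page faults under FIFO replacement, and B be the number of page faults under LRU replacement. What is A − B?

-1

Under FIFO: F F . F . . . F F . F . → 6 faults.
Under LRU: F F . F . . . F F . F F → 7 faults.
A − B = 6 − 7 = -1.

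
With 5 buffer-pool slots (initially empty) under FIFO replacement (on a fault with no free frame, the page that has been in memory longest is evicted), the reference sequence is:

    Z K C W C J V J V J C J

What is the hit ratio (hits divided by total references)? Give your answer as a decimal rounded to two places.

0.50

Z -> miss, frames (Z)
K -> miss, frames (Z K)
C -> miss, frames (Z K C)
W -> miss, frames (Z K C W)
C -> hit
J -> miss, frames (Z K C W J)
V -> miss, evict Z, frames (K C W J V)
J -> hit
V -> hit
J -> hit
C -> hit
J -> hit
Hits: 6 of 12 references → 6/12 = 0.5000.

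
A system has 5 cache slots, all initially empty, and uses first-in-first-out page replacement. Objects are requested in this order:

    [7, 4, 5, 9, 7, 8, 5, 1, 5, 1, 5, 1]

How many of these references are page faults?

6

7 -> fault, frames {7}
4 -> fault, frames {7,4}
5 -> fault, frames {7,4,5}
9 -> fault, frames {7,4,5,9}
7 -> hit
8 -> fault, frames {7,4,5,9,8}
5 -> hit
1 -> fault, evict 7, frames {4,5,9,8,1}
5 -> hit
1 -> hit
5 -> hit
1 -> hit
Page faults: 6.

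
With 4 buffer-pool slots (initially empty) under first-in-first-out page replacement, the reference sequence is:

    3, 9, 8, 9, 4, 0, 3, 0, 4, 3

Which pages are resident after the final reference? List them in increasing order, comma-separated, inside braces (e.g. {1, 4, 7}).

{0, 3, 4, 8}

3 -> fault, frames {3}
9 -> fault, frames {3,9}
8 -> fault, frames {3,9,8}
9 -> hit
4 -> fault, frames {3,9,8,4}
0 -> fault, evict 3, frames {9,8,4,0}
3 -> fault, evict 9, frames {8,4,0,3}
0 -> hit
4 -> hit
3 -> hit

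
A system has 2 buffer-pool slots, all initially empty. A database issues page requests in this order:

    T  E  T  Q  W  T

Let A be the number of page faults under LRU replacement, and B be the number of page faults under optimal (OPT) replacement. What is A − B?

1

Under LRU: F F . F F F → 5 faults.
Under OPT: F F . F F . → 4 faults.
A − B = 5 − 4 = 1.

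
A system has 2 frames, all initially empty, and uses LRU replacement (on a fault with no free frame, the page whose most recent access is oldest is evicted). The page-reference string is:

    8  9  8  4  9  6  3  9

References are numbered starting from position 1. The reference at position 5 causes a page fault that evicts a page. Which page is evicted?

pos 1: 8: miss, frames {8}
pos 2: 9: miss, frames {8,9}
pos 3: 8: hit
pos 4: 4: miss, evict 9, frames {8,4}
pos 5: 9: miss, evict 8, frames {4,9}
At position 5, page 8 is evicted.

8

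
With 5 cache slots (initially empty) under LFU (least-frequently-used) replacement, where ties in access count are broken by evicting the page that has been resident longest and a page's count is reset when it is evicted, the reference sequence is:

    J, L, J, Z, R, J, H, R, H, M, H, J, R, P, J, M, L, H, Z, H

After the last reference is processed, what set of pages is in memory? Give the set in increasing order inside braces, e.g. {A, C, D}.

{H, J, M, R, Z}

J → fault, frames [J]
L → fault, frames [J, L]
J → hit
Z → fault, frames [J, L, Z]
R → fault, frames [J, L, Z, R]
J → hit
H → fault, frames [J, L, Z, R, H]
R → hit
H → hit
M → fault, evict L, frames [J, Z, R, H, M]
H → hit
J → hit
R → hit
P → fault, evict Z, frames [J, R, H, M, P]
J → hit
M → hit
L → fault, evict P, frames [J, R, H, M, L]
H → hit
Z → fault, evict L, frames [J, R, H, M, Z]
H → hit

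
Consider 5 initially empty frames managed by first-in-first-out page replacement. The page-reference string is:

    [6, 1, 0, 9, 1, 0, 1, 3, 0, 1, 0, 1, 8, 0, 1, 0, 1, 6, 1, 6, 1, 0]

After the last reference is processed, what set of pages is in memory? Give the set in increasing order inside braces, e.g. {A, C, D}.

6 → fault, frames (6)
1 → fault, frames (6 1)
0 → fault, frames (6 1 0)
9 → fault, frames (6 1 0 9)
1 → hit
0 → hit
1 → hit
3 → fault, frames (6 1 0 9 3)
0 → hit
1 → hit
0 → hit
1 → hit
8 → fault, evict 6, frames (1 0 9 3 8)
0 → hit
1 → hit
0 → hit
1 → hit
6 → fault, evict 1, frames (0 9 3 8 6)
1 → fault, evict 0, frames (9 3 8 6 1)
6 → hit
1 → hit
0 → fault, evict 9, frames (3 8 6 1 0)

{0, 1, 3, 6, 8}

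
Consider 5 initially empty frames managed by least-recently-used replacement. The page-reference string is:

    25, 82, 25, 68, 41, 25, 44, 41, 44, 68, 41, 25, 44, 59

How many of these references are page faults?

25 → miss, frames (25)
82 → miss, frames (25 82)
25 → hit
68 → miss, frames (82 25 68)
41 → miss, frames (82 25 68 41)
25 → hit
44 → miss, frames (82 68 41 25 44)
41 → hit
44 → hit
68 → hit
41 → hit
25 → hit
44 → hit
59 → miss, evict 82, frames (68 41 25 44 59)
Page faults: 6.

6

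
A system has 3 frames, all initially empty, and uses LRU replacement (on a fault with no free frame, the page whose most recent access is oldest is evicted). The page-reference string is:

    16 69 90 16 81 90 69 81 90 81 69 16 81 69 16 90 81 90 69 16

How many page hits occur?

16 -> fault, frames {16}
69 -> fault, frames {16,69}
90 -> fault, frames {16,69,90}
16 -> hit
81 -> fault, evict 69, frames {90,16,81}
90 -> hit
69 -> fault, evict 16, frames {81,90,69}
81 -> hit
90 -> hit
81 -> hit
69 -> hit
16 -> fault, evict 90, frames {81,69,16}
81 -> hit
69 -> hit
16 -> hit
90 -> fault, evict 81, frames {69,16,90}
81 -> fault, evict 69, frames {16,90,81}
90 -> hit
69 -> fault, evict 16, frames {81,90,69}
16 -> fault, evict 81, frames {90,69,16}
Hits: 10.

10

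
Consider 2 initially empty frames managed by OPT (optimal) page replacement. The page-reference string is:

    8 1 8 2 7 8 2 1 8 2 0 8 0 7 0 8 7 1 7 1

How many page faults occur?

11

8 → miss, frames [8]
1 → miss, frames [8, 1]
8 → hit
2 → miss, evict 1, frames [8, 2]
7 → miss, evict 2, frames [8, 7]
8 → hit
2 → miss, evict 7, frames [8, 2]
1 → miss, evict 2, frames [8, 1]
8 → hit
2 → miss, evict 1, frames [8, 2]
0 → miss, evict 2, frames [8, 0]
8 → hit
0 → hit
7 → miss, evict 8, frames [0, 7]
0 → hit
8 → miss, evict 0, frames [7, 8]
7 → hit
1 → miss, evict 8, frames [7, 1]
7 → hit
1 → hit
Page faults: 11.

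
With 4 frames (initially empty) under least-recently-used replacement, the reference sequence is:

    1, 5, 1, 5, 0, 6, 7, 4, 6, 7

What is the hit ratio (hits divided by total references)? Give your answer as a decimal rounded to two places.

0.40

1 → miss, frames (1)
5 → miss, frames (1 5)
1 → hit
5 → hit
0 → miss, frames (1 5 0)
6 → miss, frames (1 5 0 6)
7 → miss, evict 1, frames (5 0 6 7)
4 → miss, evict 5, frames (0 6 7 4)
6 → hit
7 → hit
Hits: 4 of 10 references → 4/10 = 0.4000.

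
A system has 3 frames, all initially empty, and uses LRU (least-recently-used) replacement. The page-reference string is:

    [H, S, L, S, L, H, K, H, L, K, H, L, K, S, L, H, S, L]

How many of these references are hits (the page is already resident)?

12

H -> miss, frames {H}
S -> miss, frames {H,S}
L -> miss, frames {H,S,L}
S -> hit
L -> hit
H -> hit
K -> miss, evict S, frames {L,H,K}
H -> hit
L -> hit
K -> hit
H -> hit
L -> hit
K -> hit
S -> miss, evict H, frames {L,K,S}
L -> hit
H -> miss, evict K, frames {S,L,H}
S -> hit
L -> hit
Hits: 12.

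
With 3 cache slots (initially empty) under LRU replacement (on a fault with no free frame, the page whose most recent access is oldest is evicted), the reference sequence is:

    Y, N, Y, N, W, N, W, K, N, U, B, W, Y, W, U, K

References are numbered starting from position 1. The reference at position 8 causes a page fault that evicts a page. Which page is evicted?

Y

pos 1: Y → fault, frames {Y}
pos 2: N → fault, frames {Y,N}
pos 3: Y → hit
pos 4: N → hit
pos 5: W → fault, frames {Y,N,W}
pos 6: N → hit
pos 7: W → hit
pos 8: K → fault, evict Y, frames {N,W,K}
At position 8, page Y is evicted.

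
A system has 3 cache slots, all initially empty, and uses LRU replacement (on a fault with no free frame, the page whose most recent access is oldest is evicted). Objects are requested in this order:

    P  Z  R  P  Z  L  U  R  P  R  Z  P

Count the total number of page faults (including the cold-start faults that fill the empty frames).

8

P: miss, frames {P}
Z: miss, frames {P,Z}
R: miss, frames {P,Z,R}
P: hit
Z: hit
L: miss, evict R, frames {P,Z,L}
U: miss, evict P, frames {Z,L,U}
R: miss, evict Z, frames {L,U,R}
P: miss, evict L, frames {U,R,P}
R: hit
Z: miss, evict U, frames {P,R,Z}
P: hit
Page faults: 8.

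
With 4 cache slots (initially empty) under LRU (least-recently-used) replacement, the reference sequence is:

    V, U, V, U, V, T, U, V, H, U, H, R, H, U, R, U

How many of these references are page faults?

5

V: fault, frames [V]
U: fault, frames [V, U]
V: hit
U: hit
V: hit
T: fault, frames [U, V, T]
U: hit
V: hit
H: fault, frames [T, U, V, H]
U: hit
H: hit
R: fault, evict T, frames [V, U, H, R]
H: hit
U: hit
R: hit
U: hit
Page faults: 5.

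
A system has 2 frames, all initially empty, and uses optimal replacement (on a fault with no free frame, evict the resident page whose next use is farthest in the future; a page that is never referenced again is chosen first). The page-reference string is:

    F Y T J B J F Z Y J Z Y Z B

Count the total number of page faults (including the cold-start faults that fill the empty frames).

F -> fault, frames [F]
Y -> fault, frames [F, Y]
T -> fault, evict Y, frames [F, T]
J -> fault, evict T, frames [F, J]
B -> fault, evict F, frames [J, B]
J -> hit
F -> fault, evict B, frames [J, F]
Z -> fault, evict F, frames [J, Z]
Y -> fault, evict Z, frames [J, Y]
J -> hit
Z -> fault, evict J, frames [Y, Z]
Y -> hit
Z -> hit
B -> fault, evict Z, frames [Y, B]
Page faults: 10.

10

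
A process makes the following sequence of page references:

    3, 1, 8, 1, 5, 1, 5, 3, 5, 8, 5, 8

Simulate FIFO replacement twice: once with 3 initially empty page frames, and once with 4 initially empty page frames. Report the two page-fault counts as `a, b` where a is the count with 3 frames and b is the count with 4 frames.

5, 4

3 frames: F F F . F . . F . . . . → 5 faults.
4 frames: F F F . F . . . . . . . → 4 faults.
4 < 5: adding a frame reduced faults, as is typical.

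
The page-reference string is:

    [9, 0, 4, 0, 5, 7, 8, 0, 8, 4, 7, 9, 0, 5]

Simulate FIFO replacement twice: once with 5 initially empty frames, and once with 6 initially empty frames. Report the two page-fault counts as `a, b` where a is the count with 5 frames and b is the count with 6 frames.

8, 6

5 frames: F F F . F F F . . . . F F . → 8 faults.
6 frames: F F F . F F F . . . . . . . → 6 faults.
6 < 8: adding a frame reduced faults, as is typical.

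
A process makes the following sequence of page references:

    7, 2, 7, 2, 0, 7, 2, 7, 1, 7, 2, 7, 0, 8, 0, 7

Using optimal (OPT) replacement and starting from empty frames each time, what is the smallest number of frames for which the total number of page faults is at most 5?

f=1: 16 faults
f=2: 9 faults
f=3: 6 faults
f=4: 5 faults
f=5: 5 faults
Smallest f with faults ≤ 5 is 4.

4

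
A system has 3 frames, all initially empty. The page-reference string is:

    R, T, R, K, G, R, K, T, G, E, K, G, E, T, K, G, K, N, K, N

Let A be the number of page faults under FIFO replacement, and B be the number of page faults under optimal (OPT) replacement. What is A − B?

4

Under FIFO: F F . F F F . F . F F F . F . . . F F . → 12 faults.
Under OPT: F F . F F . . F . F . . . F . . . F . . → 8 faults.
A − B = 12 − 8 = 4.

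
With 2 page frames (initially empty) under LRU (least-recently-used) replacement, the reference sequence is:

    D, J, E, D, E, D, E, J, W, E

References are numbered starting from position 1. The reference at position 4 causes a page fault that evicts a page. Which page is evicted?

pos 1: D -> fault, frames (D)
pos 2: J -> fault, frames (D J)
pos 3: E -> fault, evict D, frames (J E)
pos 4: D -> fault, evict J, frames (E D)
At position 4, page J is evicted.

J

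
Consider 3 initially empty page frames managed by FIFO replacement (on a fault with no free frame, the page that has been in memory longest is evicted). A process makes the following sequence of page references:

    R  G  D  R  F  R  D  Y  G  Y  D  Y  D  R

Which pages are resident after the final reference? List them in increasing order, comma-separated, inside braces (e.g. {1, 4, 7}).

{D, G, R}

R: fault, frames [R]
G: fault, frames [R, G]
D: fault, frames [R, G, D]
R: hit
F: fault, evict R, frames [G, D, F]
R: fault, evict G, frames [D, F, R]
D: hit
Y: fault, evict D, frames [F, R, Y]
G: fault, evict F, frames [R, Y, G]
Y: hit
D: fault, evict R, frames [Y, G, D]
Y: hit
D: hit
R: fault, evict Y, frames [G, D, R]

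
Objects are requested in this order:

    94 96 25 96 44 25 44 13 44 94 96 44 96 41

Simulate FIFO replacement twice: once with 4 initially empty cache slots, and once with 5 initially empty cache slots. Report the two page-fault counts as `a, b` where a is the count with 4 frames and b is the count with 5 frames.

4 frames: F F F . F . . F . F F . . F → 8 faults.
5 frames: F F F . F . . F . . . . . F → 6 faults.
6 < 8: adding a frame reduced faults, as is typical.

8, 6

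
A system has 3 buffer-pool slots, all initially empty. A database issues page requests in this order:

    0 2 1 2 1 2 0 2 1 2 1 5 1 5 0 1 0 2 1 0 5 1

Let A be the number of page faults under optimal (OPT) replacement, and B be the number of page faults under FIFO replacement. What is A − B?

Under OPT: F F F . . . . . . . . F . . . . . F . . F . → 6 faults.
Under FIFO: F F F . . . . . . . . F . . F . . F F . F . → 8 faults.
A − B = 6 − 8 = -2.

-2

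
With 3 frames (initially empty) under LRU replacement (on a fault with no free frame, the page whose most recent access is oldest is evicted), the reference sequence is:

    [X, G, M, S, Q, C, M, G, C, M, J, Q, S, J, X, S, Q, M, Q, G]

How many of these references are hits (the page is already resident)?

5

X: miss, frames [X]
G: miss, frames [X, G]
M: miss, frames [X, G, M]
S: miss, evict X, frames [G, M, S]
Q: miss, evict G, frames [M, S, Q]
C: miss, evict M, frames [S, Q, C]
M: miss, evict S, frames [Q, C, M]
G: miss, evict Q, frames [C, M, G]
C: hit
M: hit
J: miss, evict G, frames [C, M, J]
Q: miss, evict C, frames [M, J, Q]
S: miss, evict M, frames [J, Q, S]
J: hit
X: miss, evict Q, frames [S, J, X]
S: hit
Q: miss, evict J, frames [X, S, Q]
M: miss, evict X, frames [S, Q, M]
Q: hit
G: miss, evict S, frames [M, Q, G]
Hits: 5.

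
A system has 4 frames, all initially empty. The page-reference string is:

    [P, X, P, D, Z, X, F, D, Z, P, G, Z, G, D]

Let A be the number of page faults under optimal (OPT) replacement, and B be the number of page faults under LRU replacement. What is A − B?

-1

Under OPT: F F . F F . F . . . F . . . → 6 faults.
Under LRU: F F . F F . F . . F F . . . → 7 faults.
A − B = 6 − 7 = -1.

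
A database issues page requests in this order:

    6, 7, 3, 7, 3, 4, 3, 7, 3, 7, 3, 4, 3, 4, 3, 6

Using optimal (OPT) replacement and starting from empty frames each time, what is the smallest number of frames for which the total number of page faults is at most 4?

4

f=1: 16 faults
f=2: 7 faults
f=3: 5 faults
f=4: 4 faults
Smallest f with faults ≤ 4 is 4.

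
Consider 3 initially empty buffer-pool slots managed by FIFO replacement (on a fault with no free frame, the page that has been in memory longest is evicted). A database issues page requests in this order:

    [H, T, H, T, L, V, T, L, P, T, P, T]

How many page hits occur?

6

H: miss, frames (H)
T: miss, frames (H T)
H: hit
T: hit
L: miss, frames (H T L)
V: miss, evict H, frames (T L V)
T: hit
L: hit
P: miss, evict T, frames (L V P)
T: miss, evict L, frames (V P T)
P: hit
T: hit
Hits: 6.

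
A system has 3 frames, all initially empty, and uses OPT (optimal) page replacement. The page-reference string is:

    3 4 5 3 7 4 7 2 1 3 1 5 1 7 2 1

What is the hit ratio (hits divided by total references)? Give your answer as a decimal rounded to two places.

0.50

3 -> fault, frames (3)
4 -> fault, frames (3 4)
5 -> fault, frames (3 4 5)
3 -> hit
7 -> fault, evict 5, frames (3 4 7)
4 -> hit
7 -> hit
2 -> fault, evict 4, frames (3 7 2)
1 -> fault, evict 2, frames (3 7 1)
3 -> hit
1 -> hit
5 -> fault, evict 3, frames (7 1 5)
1 -> hit
7 -> hit
2 -> fault, evict 5, frames (7 1 2)
1 -> hit
Hits: 8 of 16 references → 8/16 = 0.5000.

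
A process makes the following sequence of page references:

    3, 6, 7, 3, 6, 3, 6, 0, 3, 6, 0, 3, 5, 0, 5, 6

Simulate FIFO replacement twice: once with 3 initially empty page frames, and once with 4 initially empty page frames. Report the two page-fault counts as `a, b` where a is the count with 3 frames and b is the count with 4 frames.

8, 5

3 frames: F F F . . . . F F F . . F F . . → 8 faults.
4 frames: F F F . . . . F . . . . F . . . → 5 faults.
5 < 8: adding a frame reduced faults, as is typical.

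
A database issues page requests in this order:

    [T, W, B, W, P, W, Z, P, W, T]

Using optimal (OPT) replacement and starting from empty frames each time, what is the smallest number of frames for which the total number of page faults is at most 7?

2

f=1: 10 faults
f=2: 7 faults
f=3: 6 faults
f=4: 5 faults
f=5: 5 faults
Smallest f with faults ≤ 7 is 2.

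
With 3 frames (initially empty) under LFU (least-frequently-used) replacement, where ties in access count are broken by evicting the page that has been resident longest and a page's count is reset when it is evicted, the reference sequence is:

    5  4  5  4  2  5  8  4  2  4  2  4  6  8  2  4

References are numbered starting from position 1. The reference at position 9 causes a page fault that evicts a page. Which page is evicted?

8

pos 1: 5 → fault, frames (5)
pos 2: 4 → fault, frames (5 4)
pos 3: 5 → hit
pos 4: 4 → hit
pos 5: 2 → fault, frames (5 4 2)
pos 6: 5 → hit
pos 7: 8 → fault, evict 2, frames (5 4 8)
pos 8: 4 → hit
pos 9: 2 → fault, evict 8, frames (5 4 2)
At position 9, page 8 is evicted.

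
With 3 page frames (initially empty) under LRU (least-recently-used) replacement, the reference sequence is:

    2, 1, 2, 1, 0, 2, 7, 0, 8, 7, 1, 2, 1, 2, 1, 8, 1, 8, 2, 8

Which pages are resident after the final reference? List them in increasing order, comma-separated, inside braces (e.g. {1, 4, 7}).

{1, 2, 8}

2 → fault, frames {2}
1 → fault, frames {2,1}
2 → hit
1 → hit
0 → fault, frames {2,1,0}
2 → hit
7 → fault, evict 1, frames {0,2,7}
0 → hit
8 → fault, evict 2, frames {7,0,8}
7 → hit
1 → fault, evict 0, frames {8,7,1}
2 → fault, evict 8, frames {7,1,2}
1 → hit
2 → hit
1 → hit
8 → fault, evict 7, frames {2,1,8}
1 → hit
8 → hit
2 → hit
8 → hit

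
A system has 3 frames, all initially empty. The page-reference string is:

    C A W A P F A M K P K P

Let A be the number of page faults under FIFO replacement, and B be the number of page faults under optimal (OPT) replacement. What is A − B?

Under FIFO: F F F . F F F F F F . . → 9 faults.
Under OPT: F F F . F F . F F . . . → 7 faults.
A − B = 9 − 7 = 2.

2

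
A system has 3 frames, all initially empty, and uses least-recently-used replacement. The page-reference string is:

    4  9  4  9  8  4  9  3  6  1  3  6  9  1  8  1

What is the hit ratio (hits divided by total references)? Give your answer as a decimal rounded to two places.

0.44

4 → miss, frames [4]
9 → miss, frames [4, 9]
4 → hit
9 → hit
8 → miss, frames [4, 9, 8]
4 → hit
9 → hit
3 → miss, evict 8, frames [4, 9, 3]
6 → miss, evict 4, frames [9, 3, 6]
1 → miss, evict 9, frames [3, 6, 1]
3 → hit
6 → hit
9 → miss, evict 1, frames [3, 6, 9]
1 → miss, evict 3, frames [6, 9, 1]
8 → miss, evict 6, frames [9, 1, 8]
1 → hit
Hits: 7 of 16 references → 7/16 = 0.4375.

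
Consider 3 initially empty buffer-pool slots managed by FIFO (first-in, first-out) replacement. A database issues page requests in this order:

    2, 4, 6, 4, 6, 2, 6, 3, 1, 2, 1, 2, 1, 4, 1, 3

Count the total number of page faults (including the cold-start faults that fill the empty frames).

2: miss, frames {2}
4: miss, frames {2,4}
6: miss, frames {2,4,6}
4: hit
6: hit
2: hit
6: hit
3: miss, evict 2, frames {4,6,3}
1: miss, evict 4, frames {6,3,1}
2: miss, evict 6, frames {3,1,2}
1: hit
2: hit
1: hit
4: miss, evict 3, frames {1,2,4}
1: hit
3: miss, evict 1, frames {2,4,3}
Page faults: 8.

8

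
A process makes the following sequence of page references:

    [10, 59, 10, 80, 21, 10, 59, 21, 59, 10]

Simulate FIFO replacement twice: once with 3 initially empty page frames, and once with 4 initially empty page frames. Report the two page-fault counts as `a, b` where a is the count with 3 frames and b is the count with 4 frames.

6, 4

3 frames: F F . F F F F . . . → 6 faults.
4 frames: F F . F F . . . . . → 4 faults.
4 < 6: adding a frame reduced faults, as is typical.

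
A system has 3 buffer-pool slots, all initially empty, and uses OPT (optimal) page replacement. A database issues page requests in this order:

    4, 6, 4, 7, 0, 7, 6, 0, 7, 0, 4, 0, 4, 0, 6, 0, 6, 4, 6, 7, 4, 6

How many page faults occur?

4: miss, frames {4}
6: miss, frames {4,6}
4: hit
7: miss, frames {4,6,7}
0: miss, evict 4, frames {6,7,0}
7: hit
6: hit
0: hit
7: hit
0: hit
4: miss, evict 7, frames {6,0,4}
0: hit
4: hit
0: hit
6: hit
0: hit
6: hit
4: hit
6: hit
7: miss, evict 0, frames {6,4,7}
4: hit
6: hit
Page faults: 6.

6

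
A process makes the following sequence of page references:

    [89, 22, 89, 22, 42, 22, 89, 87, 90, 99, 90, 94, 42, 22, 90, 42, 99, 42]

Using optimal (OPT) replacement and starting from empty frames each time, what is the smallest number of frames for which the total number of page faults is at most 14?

2

f=1: 18 faults
f=2: 12 faults
f=3: 9 faults
f=4: 8 faults
f=5: 7 faults
f=6: 7 faults
f=7: 7 faults
Smallest f with faults ≤ 14 is 2.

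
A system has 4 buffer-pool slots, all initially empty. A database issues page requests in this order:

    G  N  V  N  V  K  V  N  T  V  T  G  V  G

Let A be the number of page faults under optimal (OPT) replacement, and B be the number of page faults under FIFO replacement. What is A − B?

-1

Under OPT: F F F . . F . . F . . . . . → 5 faults.
Under FIFO: F F F . . F . . F . . F . . → 6 faults.
A − B = 5 − 6 = -1.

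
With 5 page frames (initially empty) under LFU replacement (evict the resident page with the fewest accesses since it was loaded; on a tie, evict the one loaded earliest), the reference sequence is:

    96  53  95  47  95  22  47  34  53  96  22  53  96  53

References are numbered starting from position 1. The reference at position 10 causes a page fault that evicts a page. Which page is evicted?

22

pos 1: 96 -> fault, frames [96]
pos 2: 53 -> fault, frames [96, 53]
pos 3: 95 -> fault, frames [96, 53, 95]
pos 4: 47 -> fault, frames [96, 53, 95, 47]
pos 5: 95 -> hit
pos 6: 22 -> fault, frames [96, 53, 95, 47, 22]
pos 7: 47 -> hit
pos 8: 34 -> fault, evict 96, frames [53, 95, 47, 22, 34]
pos 9: 53 -> hit
pos 10: 96 -> fault, evict 22, frames [53, 95, 47, 34, 96]
At position 10, page 22 is evicted.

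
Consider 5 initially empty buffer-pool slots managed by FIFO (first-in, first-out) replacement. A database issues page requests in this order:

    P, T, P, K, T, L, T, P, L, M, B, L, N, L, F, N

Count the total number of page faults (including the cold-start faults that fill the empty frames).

P -> miss, frames (P)
T -> miss, frames (P T)
P -> hit
K -> miss, frames (P T K)
T -> hit
L -> miss, frames (P T K L)
T -> hit
P -> hit
L -> hit
M -> miss, frames (P T K L M)
B -> miss, evict P, frames (T K L M B)
L -> hit
N -> miss, evict T, frames (K L M B N)
L -> hit
F -> miss, evict K, frames (L M B N F)
N -> hit
Page faults: 8.

8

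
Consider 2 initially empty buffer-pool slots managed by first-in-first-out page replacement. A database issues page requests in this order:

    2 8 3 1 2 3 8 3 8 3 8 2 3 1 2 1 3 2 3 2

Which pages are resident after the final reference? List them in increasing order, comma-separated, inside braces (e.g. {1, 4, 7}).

2: miss, frames [2]
8: miss, frames [2, 8]
3: miss, evict 2, frames [8, 3]
1: miss, evict 8, frames [3, 1]
2: miss, evict 3, frames [1, 2]
3: miss, evict 1, frames [2, 3]
8: miss, evict 2, frames [3, 8]
3: hit
8: hit
3: hit
8: hit
2: miss, evict 3, frames [8, 2]
3: miss, evict 8, frames [2, 3]
1: miss, evict 2, frames [3, 1]
2: miss, evict 3, frames [1, 2]
1: hit
3: miss, evict 1, frames [2, 3]
2: hit
3: hit
2: hit

{2, 3}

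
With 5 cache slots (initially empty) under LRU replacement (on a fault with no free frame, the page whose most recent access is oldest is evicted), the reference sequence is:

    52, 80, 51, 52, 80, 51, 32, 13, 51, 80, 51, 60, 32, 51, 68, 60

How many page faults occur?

7

52: miss, frames {52}
80: miss, frames {52,80}
51: miss, frames {52,80,51}
52: hit
80: hit
51: hit
32: miss, frames {52,80,51,32}
13: miss, frames {52,80,51,32,13}
51: hit
80: hit
51: hit
60: miss, evict 52, frames {32,13,80,51,60}
32: hit
51: hit
68: miss, evict 13, frames {80,60,32,51,68}
60: hit
Page faults: 7.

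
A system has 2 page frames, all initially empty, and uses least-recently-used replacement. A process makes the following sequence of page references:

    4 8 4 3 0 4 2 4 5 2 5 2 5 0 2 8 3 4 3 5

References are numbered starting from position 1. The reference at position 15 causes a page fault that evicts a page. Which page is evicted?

5

pos 1: 4 -> miss, frames {4}
pos 2: 8 -> miss, frames {4,8}
pos 3: 4 -> hit
pos 4: 3 -> miss, evict 8, frames {4,3}
pos 5: 0 -> miss, evict 4, frames {3,0}
pos 6: 4 -> miss, evict 3, frames {0,4}
pos 7: 2 -> miss, evict 0, frames {4,2}
pos 8: 4 -> hit
pos 9: 5 -> miss, evict 2, frames {4,5}
pos 10: 2 -> miss, evict 4, frames {5,2}
pos 11: 5 -> hit
pos 12: 2 -> hit
pos 13: 5 -> hit
pos 14: 0 -> miss, evict 2, frames {5,0}
pos 15: 2 -> miss, evict 5, frames {0,2}
At position 15, page 5 is evicted.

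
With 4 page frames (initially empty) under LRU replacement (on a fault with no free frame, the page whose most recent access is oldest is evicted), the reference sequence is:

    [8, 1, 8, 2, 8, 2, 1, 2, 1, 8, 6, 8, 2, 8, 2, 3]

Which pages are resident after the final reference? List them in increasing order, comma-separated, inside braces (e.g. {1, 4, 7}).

{2, 3, 6, 8}

8 → miss, frames {8}
1 → miss, frames {8,1}
8 → hit
2 → miss, frames {1,8,2}
8 → hit
2 → hit
1 → hit
2 → hit
1 → hit
8 → hit
6 → miss, frames {2,1,8,6}
8 → hit
2 → hit
8 → hit
2 → hit
3 → miss, evict 1, frames {6,8,2,3}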